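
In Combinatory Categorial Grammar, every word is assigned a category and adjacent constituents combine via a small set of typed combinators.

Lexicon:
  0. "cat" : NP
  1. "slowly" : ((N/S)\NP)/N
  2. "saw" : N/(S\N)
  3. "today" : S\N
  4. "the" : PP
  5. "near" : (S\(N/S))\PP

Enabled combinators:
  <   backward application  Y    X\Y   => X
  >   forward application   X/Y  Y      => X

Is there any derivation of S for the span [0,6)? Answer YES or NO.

[0,6] S   <
  [0,4] N/S   <
    [0,1] "cat" : NP
    [1,4] (N/S)\NP   >
      [1,2] "slowly" : ((N/S)\NP)/N
      [2,4] N   >
        [2,3] "saw" : N/(S\N)
        [3,4] "today" : S\N
  [4,6] S\(N/S)   <
    [4,5] "the" : PP
    [5,6] "near" : (S\(N/S))\PP

YES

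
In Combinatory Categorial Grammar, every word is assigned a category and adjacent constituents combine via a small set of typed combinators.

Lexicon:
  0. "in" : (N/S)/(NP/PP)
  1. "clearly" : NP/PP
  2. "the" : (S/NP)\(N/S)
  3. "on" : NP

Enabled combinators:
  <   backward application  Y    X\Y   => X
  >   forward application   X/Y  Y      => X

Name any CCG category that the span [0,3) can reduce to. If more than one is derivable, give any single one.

S/NP

[0,4] S   >
  [0,3] S/NP   <
    [0,2] N/S   >
      [0,1] "in" : (N/S)/(NP/PP)
      [1,2] "clearly" : NP/PP
    [2,3] "the" : (S/NP)\(N/S)
  [3,4] "on" : NP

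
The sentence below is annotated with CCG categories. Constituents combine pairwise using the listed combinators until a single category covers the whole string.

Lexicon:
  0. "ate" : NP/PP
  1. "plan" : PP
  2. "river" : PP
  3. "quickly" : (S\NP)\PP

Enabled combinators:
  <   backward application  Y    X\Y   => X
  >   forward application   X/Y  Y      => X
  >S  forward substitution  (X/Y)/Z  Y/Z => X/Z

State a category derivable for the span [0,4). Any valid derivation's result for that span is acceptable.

[0,4] S   <
  [0,2] NP   >
    [0,1] "ate" : NP/PP
    [1,2] "plan" : PP
  [2,4] S\NP   <
    [2,3] "river" : PP
    [3,4] "quickly" : (S\NP)\PP

S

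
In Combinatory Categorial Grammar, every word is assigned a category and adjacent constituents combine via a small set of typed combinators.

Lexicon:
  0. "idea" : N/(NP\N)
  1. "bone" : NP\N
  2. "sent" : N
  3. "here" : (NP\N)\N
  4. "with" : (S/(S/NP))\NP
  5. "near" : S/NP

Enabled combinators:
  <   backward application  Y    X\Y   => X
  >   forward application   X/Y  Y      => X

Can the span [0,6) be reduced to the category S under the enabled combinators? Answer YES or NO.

YES

[0,6] S   >
  [0,5] S/(S/NP)   <
    [0,4] NP   <
      [0,2] N   >
        [0,1] "idea" : N/(NP\N)
        [1,2] "bone" : NP\N
      [2,4] NP\N   <
        [2,3] "sent" : N
        [3,4] "here" : (NP\N)\N
    [4,5] "with" : (S/(S/NP))\NP
  [5,6] "near" : S/NP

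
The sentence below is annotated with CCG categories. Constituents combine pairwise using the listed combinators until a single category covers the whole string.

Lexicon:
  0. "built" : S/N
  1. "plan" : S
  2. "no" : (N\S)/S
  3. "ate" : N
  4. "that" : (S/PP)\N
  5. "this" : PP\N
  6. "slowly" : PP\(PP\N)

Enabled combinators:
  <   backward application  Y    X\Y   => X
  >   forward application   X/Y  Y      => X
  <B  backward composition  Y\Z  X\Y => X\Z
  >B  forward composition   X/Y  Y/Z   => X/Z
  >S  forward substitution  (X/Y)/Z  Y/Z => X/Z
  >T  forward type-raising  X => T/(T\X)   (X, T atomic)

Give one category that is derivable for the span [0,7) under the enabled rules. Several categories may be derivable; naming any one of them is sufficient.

S

[0,7] S   >
  [0,1] "built" : S/N
  [1,7] N   <
    [1,2] "plan" : S
    [2,7] N\S   >
      [2,3] "no" : (N\S)/S
      [3,7] S   >
        [3,5] S/PP   <
          [3,4] "ate" : N
          [4,5] "that" : (S/PP)\N
        [5,7] PP   <
          [5,6] "this" : PP\N
          [6,7] "slowly" : PP\(PP\N)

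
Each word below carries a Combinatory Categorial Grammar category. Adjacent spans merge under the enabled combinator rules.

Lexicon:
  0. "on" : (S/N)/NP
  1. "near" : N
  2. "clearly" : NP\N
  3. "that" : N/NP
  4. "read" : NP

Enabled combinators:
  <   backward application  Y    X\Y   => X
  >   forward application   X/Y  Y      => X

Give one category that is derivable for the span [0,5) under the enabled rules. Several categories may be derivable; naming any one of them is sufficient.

S

[0,5] S   >
  [0,3] S/N   >
    [0,1] "on" : (S/N)/NP
    [1,3] NP   <
      [1,2] "near" : N
      [2,3] "clearly" : NP\N
  [3,5] N   >
    [3,4] "that" : N/NP
    [4,5] "read" : NP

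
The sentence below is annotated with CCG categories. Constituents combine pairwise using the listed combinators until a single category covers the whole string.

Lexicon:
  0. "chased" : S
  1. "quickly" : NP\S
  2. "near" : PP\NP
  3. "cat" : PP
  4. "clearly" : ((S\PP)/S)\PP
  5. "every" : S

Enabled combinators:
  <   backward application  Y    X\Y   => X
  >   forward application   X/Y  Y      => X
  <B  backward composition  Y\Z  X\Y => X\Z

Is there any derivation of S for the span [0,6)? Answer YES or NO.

[0,6] S   <
  [0,3] PP   <
    [0,1] "chased" : S
    [1,3] PP\S   <B
      [1,2] "quickly" : NP\S
      [2,3] "near" : PP\NP
  [3,6] S\PP   >
    [3,5] (S\PP)/S   <
      [3,4] "cat" : PP
      [4,5] "clearly" : ((S\PP)/S)\PP
    [5,6] "every" : S

YES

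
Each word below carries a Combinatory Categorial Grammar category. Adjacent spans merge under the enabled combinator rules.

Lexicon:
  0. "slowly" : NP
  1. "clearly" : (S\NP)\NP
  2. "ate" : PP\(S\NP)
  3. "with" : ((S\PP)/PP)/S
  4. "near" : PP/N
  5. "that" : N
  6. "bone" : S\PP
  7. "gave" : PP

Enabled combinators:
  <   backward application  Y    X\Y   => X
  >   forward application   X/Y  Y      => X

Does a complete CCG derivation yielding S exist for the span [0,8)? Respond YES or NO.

[0,8] S   <
  [0,3] PP   <
    [0,2] S\NP   <
      [0,1] "slowly" : NP
      [1,2] "clearly" : (S\NP)\NP
    [2,3] "ate" : PP\(S\NP)
  [3,8] S\PP   >
    [3,7] (S\PP)/PP   >
      [3,4] "with" : ((S\PP)/PP)/S
      [4,7] S   <
        [4,6] PP   >
          [4,5] "near" : PP/N
          [5,6] "that" : N
        [6,7] "bone" : S\PP
    [7,8] "gave" : PP

YES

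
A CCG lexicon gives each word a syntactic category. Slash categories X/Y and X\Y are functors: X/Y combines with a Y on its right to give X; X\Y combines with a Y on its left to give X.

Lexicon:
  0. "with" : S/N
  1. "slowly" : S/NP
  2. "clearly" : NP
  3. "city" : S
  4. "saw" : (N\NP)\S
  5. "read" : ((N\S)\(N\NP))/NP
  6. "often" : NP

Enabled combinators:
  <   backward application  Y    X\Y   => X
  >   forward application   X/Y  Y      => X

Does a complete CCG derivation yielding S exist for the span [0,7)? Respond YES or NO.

[0,7] S   >
  [0,1] "with" : S/N
  [1,7] N   <
    [1,3] S   >
      [1,2] "slowly" : S/NP
      [2,3] "clearly" : NP
    [3,7] N\S   <
      [3,5] N\NP   <
        [3,4] "city" : S
        [4,5] "saw" : (N\NP)\S
      [5,7] (N\S)\(N\NP)   >
        [5,6] "read" : ((N\S)\(N\NP))/NP
        [6,7] "often" : NP

YES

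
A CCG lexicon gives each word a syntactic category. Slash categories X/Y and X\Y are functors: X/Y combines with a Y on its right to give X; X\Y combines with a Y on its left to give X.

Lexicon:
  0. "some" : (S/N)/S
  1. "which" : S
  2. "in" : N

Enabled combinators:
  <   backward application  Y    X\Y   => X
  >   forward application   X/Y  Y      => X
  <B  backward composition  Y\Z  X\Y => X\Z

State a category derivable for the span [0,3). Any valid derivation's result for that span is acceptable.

S

[0,3] S   >
  [0,2] S/N   >
    [0,1] "some" : (S/N)/S
    [1,2] "which" : S
  [2,3] "in" : N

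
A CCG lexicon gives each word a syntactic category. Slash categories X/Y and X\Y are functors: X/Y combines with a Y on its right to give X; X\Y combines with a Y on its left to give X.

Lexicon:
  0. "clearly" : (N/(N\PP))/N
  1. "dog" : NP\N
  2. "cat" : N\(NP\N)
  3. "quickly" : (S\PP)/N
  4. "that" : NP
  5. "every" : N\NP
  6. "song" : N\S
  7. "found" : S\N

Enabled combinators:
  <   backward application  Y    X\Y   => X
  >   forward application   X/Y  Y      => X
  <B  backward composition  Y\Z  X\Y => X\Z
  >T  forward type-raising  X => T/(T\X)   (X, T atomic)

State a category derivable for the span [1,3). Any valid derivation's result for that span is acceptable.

[0,8] S   <
  [0,7] N   >
    [0,3] N/(N\PP)   >
      [0,1] "clearly" : (N/(N\PP))/N
      [1,3] N   <
        [1,2] "dog" : NP\N
        [2,3] "cat" : N\(NP\N)
    [3,7] N\PP   <B
      [3,6] S\PP   >
        [3,4] "quickly" : (S\PP)/N
        [4,6] N   <
          [4,5] "that" : NP
          [5,6] "every" : N\NP
      [6,7] "song" : N\S
  [7,8] "found" : S\N

N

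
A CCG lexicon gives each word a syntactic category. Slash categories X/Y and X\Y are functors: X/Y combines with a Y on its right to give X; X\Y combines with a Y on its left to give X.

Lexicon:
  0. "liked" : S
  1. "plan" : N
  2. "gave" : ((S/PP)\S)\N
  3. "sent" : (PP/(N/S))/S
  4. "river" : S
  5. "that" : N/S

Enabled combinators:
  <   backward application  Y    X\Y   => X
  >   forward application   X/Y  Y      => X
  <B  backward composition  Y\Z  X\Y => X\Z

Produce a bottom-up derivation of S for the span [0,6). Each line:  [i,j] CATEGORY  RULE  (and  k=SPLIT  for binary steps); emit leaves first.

[0,1] S  lex  "liked"
[1,2] N  lex  "plan"
[2,3] ((S/PP)\S)\N  lex  "gave"
[1,3] (S/PP)\S  <  k=2
[0,3] S/PP  <  k=1
[3,4] (PP/(N/S))/S  lex  "sent"
[4,5] S  lex  "river"
[3,5] PP/(N/S)  >  k=4
[5,6] N/S  lex  "that"
[3,6] PP  >  k=5
[0,6] S  >  k=3

[0,6] S   >
  [0,3] S/PP   <
    [0,1] "liked" : S
    [1,3] (S/PP)\S   <
      [1,2] "plan" : N
      [2,3] "gave" : ((S/PP)\S)\N
  [3,6] PP   >
    [3,5] PP/(N/S)   >
      [3,4] "sent" : (PP/(N/S))/S
      [4,5] "river" : S
    [5,6] "that" : N/S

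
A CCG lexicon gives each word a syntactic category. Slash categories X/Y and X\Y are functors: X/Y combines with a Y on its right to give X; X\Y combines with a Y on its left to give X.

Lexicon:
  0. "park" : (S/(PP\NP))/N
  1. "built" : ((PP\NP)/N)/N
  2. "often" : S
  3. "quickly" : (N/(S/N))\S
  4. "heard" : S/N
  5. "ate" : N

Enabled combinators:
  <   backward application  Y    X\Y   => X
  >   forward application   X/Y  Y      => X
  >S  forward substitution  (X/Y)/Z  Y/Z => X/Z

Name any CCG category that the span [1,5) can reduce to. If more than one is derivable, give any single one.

(PP\NP)/N

[0,6] S   >
  [0,5] S/N   >S
    [0,1] "park" : (S/(PP\NP))/N
    [1,5] (PP\NP)/N   >
      [1,2] "built" : ((PP\NP)/N)/N
      [2,5] N   >
        [2,4] N/(S/N)   <
          [2,3] "often" : S
          [3,4] "quickly" : (N/(S/N))\S
        [4,5] "heard" : S/N
  [5,6] "ate" : N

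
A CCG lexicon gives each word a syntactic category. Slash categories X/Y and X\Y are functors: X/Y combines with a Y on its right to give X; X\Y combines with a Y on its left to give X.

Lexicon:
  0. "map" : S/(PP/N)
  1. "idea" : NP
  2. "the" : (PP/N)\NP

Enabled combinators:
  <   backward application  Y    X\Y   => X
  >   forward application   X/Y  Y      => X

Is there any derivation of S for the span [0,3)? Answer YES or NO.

YES

[0,3] S   >
  [0,1] "map" : S/(PP/N)
  [1,3] PP/N   <
    [1,2] "idea" : NP
    [2,3] "the" : (PP/N)\NP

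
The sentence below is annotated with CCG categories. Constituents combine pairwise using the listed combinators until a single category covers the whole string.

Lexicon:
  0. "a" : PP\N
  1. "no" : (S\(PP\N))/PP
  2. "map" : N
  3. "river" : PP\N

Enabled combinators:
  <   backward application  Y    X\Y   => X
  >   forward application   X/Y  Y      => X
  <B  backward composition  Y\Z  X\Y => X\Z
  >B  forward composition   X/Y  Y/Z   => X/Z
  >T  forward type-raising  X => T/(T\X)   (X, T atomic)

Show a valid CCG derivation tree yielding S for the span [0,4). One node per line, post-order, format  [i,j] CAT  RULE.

[0,4] S   <
  [0,1] "a" : PP\N
  [1,4] S\(PP\N)   >
    [1,2] "no" : (S\(PP\N))/PP
    [2,4] PP   >
      [2,3] PP/(PP\N)   >T
        [2,3] "map" : N
      [3,4] "river" : PP\N

[0,1] PP\N  lex  "a"
[1,2] (S\(PP\N))/PP  lex  "no"
[2,3] N  lex  "map"
[2,3] PP/(PP\N)  >T
[3,4] PP\N  lex  "river"
[2,4] PP  >  k=3
[1,4] S\(PP\N)  >  k=2
[0,4] S  <  k=1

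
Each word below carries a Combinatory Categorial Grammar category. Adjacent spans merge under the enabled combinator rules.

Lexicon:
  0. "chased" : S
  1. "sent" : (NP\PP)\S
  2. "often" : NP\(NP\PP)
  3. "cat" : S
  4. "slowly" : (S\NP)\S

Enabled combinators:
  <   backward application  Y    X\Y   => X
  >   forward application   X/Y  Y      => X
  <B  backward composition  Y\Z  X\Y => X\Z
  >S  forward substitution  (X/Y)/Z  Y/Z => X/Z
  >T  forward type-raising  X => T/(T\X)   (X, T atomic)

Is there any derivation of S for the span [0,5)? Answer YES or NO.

[0,5] S   <
  [0,3] NP   <
    [0,2] NP\PP   <
      [0,1] "chased" : S
      [1,2] "sent" : (NP\PP)\S
    [2,3] "often" : NP\(NP\PP)
  [3,5] S\NP   <
    [3,4] "cat" : S
    [4,5] "slowly" : (S\NP)\S

YES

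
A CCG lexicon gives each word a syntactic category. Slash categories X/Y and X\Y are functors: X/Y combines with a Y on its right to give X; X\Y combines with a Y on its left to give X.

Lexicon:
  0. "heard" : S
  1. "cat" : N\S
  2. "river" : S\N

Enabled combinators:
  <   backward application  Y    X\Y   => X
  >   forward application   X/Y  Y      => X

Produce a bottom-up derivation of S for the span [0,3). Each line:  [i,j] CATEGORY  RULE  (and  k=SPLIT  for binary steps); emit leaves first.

[0,3] S   <
  [0,2] N   <
    [0,1] "heard" : S
    [1,2] "cat" : N\S
  [2,3] "river" : S\N

[0,1] S  lex  "heard"
[1,2] N\S  lex  "cat"
[0,2] N  <  k=1
[2,3] S\N  lex  "river"
[0,3] S  <  k=2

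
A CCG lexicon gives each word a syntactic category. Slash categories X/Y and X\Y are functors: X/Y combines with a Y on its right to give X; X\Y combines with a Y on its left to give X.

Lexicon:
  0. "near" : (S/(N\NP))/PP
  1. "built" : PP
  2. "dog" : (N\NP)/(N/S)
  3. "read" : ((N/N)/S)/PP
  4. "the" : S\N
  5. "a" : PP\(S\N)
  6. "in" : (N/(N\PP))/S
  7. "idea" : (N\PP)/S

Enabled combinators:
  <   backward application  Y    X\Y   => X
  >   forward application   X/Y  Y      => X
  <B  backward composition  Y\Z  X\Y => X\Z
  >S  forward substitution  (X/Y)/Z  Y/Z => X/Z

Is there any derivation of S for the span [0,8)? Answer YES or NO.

[0,8] S   >
  [0,2] S/(N\NP)   >
    [0,1] "near" : (S/(N\NP))/PP
    [1,2] "built" : PP
  [2,8] N\NP   >
    [2,3] "dog" : (N\NP)/(N/S)
    [3,8] N/S   >S
      [3,6] (N/N)/S   >
        [3,4] "read" : ((N/N)/S)/PP
        [4,6] PP   <
          [4,5] "the" : S\N
          [5,6] "a" : PP\(S\N)
      [6,8] N/S   >S
        [6,7] "in" : (N/(N\PP))/S
        [7,8] "idea" : (N\PP)/S

YES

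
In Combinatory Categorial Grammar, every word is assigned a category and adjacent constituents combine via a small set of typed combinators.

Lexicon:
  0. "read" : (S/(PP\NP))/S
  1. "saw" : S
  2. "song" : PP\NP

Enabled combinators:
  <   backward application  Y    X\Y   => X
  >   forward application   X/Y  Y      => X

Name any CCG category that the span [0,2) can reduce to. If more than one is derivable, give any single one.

S/(PP\NP)

[0,3] S   >
  [0,2] S/(PP\NP)   >
    [0,1] "read" : (S/(PP\NP))/S
    [1,2] "saw" : S
  [2,3] "song" : PP\NP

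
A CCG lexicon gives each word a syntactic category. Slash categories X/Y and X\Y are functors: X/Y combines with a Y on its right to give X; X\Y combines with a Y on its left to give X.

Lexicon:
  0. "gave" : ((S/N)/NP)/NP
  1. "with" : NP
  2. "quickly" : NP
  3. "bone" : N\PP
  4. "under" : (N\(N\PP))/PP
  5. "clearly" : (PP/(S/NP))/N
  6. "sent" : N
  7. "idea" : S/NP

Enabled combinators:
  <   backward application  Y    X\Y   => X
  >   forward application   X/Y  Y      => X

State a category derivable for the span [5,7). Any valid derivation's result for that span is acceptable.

[0,8] S   >
  [0,3] S/N   >
    [0,2] (S/N)/NP   >
      [0,1] "gave" : ((S/N)/NP)/NP
      [1,2] "with" : NP
    [2,3] "quickly" : NP
  [3,8] N   <
    [3,4] "bone" : N\PP
    [4,8] N\(N\PP)   >
      [4,5] "under" : (N\(N\PP))/PP
      [5,8] PP   >
        [5,7] PP/(S/NP)   >
          [5,6] "clearly" : (PP/(S/NP))/N
          [6,7] "sent" : N
        [7,8] "idea" : S/NP

PP/(S/NP)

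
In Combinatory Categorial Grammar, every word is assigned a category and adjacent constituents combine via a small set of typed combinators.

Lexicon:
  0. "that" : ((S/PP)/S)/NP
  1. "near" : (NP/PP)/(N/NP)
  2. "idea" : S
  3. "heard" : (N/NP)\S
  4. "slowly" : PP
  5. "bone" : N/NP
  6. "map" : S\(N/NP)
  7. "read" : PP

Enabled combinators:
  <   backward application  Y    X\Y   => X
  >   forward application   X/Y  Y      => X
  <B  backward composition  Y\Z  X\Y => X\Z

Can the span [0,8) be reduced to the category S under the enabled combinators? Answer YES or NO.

YES

[0,8] S   >
  [0,7] S/PP   >
    [0,5] (S/PP)/S   >
      [0,1] "that" : ((S/PP)/S)/NP
      [1,5] NP   >
        [1,4] NP/PP   >
          [1,2] "near" : (NP/PP)/(N/NP)
          [2,4] N/NP   <
            [2,3] "idea" : S
            [3,4] "heard" : (N/NP)\S
        [4,5] "slowly" : PP
    [5,7] S   <
      [5,6] "bone" : N/NP
      [6,7] "map" : S\(N/NP)
  [7,8] "read" : PP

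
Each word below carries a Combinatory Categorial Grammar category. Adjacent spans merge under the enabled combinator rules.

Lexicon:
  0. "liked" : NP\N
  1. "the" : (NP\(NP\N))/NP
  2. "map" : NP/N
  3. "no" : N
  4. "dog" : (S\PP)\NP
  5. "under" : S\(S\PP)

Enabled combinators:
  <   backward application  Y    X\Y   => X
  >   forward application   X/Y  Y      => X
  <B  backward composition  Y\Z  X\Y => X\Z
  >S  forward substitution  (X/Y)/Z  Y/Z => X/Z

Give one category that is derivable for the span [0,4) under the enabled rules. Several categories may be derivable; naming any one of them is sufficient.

[0,6] S   <
  [0,4] NP   <
    [0,1] "liked" : NP\N
    [1,4] NP\(NP\N)   >
      [1,2] "the" : (NP\(NP\N))/NP
      [2,4] NP   >
        [2,3] "map" : NP/N
        [3,4] "no" : N
  [4,6] S\NP   <B
    [4,5] "dog" : (S\PP)\NP
    [5,6] "under" : S\(S\PP)

NP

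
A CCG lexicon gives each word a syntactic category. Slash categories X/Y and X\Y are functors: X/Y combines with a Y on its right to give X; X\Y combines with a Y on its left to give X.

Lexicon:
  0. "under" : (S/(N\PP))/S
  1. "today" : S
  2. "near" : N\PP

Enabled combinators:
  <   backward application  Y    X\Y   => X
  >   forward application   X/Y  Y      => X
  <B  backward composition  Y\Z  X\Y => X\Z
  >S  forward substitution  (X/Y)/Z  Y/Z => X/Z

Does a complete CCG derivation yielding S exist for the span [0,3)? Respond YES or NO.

YES

[0,3] S   >
  [0,2] S/(N\PP)   >
    [0,1] "under" : (S/(N\PP))/S
    [1,2] "today" : S
  [2,3] "near" : N\PP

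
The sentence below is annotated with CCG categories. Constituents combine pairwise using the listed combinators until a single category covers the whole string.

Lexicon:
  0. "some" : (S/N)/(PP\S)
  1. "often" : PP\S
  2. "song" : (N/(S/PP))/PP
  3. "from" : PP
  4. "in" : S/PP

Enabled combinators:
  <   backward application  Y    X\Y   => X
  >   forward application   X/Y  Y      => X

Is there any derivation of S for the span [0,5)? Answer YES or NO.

YES

[0,5] S   >
  [0,2] S/N   >
    [0,1] "some" : (S/N)/(PP\S)
    [1,2] "often" : PP\S
  [2,5] N   >
    [2,4] N/(S/PP)   >
      [2,3] "song" : (N/(S/PP))/PP
      [3,4] "from" : PP
    [4,5] "in" : S/PP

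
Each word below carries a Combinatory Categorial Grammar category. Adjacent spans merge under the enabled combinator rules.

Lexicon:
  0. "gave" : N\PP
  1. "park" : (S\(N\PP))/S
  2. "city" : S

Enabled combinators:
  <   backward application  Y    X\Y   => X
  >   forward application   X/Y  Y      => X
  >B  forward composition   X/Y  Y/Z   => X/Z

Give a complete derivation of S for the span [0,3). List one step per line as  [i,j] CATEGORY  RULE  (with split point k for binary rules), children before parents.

[0,3] S   <
  [0,1] "gave" : N\PP
  [1,3] S\(N\PP)   >
    [1,2] "park" : (S\(N\PP))/S
    [2,3] "city" : S

[0,1] N\PP  lex  "gave"
[1,2] (S\(N\PP))/S  lex  "park"
[2,3] S  lex  "city"
[1,3] S\(N\PP)  >  k=2
[0,3] S  <  k=1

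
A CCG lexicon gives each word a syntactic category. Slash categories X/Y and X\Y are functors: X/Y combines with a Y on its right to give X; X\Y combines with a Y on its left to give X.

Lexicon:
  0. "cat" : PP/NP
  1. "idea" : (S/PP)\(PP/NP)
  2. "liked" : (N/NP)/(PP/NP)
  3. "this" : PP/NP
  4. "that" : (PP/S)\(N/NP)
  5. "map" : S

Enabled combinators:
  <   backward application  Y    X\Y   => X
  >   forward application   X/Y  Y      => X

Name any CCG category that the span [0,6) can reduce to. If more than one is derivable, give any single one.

[0,6] S   >
  [0,2] S/PP   <
    [0,1] "cat" : PP/NP
    [1,2] "idea" : (S/PP)\(PP/NP)
  [2,6] PP   >
    [2,5] PP/S   <
      [2,4] N/NP   >
        [2,3] "liked" : (N/NP)/(PP/NP)
        [3,4] "this" : PP/NP
      [4,5] "that" : (PP/S)\(N/NP)
    [5,6] "map" : S

S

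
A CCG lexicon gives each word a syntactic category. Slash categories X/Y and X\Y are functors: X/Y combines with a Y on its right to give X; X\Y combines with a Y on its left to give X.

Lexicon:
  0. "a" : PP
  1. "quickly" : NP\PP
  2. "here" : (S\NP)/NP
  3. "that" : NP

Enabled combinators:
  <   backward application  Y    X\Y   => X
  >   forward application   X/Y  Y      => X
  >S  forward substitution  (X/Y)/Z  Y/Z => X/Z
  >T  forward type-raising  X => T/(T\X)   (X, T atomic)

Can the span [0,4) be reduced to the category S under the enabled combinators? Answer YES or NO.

[0,4] S   <
  [0,2] NP   >
    [0,1] NP/(NP\PP)   >T
      [0,1] "a" : PP
    [1,2] "quickly" : NP\PP
  [2,4] S\NP   >
    [2,3] "here" : (S\NP)/NP
    [3,4] "that" : NP

YES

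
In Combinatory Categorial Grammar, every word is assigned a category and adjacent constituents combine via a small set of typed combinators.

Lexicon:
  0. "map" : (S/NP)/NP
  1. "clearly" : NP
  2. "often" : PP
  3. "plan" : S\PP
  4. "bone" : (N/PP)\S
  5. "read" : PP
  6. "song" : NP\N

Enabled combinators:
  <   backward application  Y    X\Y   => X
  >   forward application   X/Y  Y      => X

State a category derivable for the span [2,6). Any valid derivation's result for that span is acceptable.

N

[0,7] S   >
  [0,2] S/NP   >
    [0,1] "map" : (S/NP)/NP
    [1,2] "clearly" : NP
  [2,7] NP   <
    [2,6] N   >
      [2,5] N/PP   <
        [2,4] S   <
          [2,3] "often" : PP
          [3,4] "plan" : S\PP
        [4,5] "bone" : (N/PP)\S
      [5,6] "read" : PP
    [6,7] "song" : NP\N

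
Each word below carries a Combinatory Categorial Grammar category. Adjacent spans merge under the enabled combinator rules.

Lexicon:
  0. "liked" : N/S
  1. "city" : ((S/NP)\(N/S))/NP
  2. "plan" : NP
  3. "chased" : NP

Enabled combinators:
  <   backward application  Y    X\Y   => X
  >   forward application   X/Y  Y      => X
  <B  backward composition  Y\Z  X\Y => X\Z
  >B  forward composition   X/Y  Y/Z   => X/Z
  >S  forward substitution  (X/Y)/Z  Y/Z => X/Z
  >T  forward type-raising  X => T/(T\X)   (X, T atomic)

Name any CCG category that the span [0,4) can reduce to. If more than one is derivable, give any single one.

S

[0,4] S   >
  [0,3] S/NP   <
    [0,1] "liked" : N/S
    [1,3] (S/NP)\(N/S)   >
      [1,2] "city" : ((S/NP)\(N/S))/NP
      [2,3] "plan" : NP
  [3,4] "chased" : NP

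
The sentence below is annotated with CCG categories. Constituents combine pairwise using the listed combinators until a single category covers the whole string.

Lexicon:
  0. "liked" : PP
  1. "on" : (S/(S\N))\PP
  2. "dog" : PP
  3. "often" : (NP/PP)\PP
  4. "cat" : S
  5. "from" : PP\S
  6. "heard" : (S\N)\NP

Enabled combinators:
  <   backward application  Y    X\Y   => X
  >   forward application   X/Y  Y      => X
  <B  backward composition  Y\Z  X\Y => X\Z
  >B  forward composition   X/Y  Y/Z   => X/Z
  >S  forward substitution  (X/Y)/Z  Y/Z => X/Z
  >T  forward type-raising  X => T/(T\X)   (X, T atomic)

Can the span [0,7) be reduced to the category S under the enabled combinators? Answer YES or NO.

YES

[0,7] S   >
  [0,2] S/(S\N)   <
    [0,1] "liked" : PP
    [1,2] "on" : (S/(S\N))\PP
  [2,7] S\N   <
    [2,6] NP   >
      [2,4] NP/PP   <
        [2,3] "dog" : PP
        [3,4] "often" : (NP/PP)\PP
      [4,6] PP   <
        [4,5] "cat" : S
        [5,6] "from" : PP\S
    [6,7] "heard" : (S\N)\NP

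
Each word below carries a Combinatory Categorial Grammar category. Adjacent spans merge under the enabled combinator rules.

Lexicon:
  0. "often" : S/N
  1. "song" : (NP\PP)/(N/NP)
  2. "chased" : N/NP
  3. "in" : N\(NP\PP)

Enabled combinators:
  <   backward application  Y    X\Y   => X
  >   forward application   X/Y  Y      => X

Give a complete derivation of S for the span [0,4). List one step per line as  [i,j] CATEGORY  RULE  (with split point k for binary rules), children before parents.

[0,4] S   >
  [0,1] "often" : S/N
  [1,4] N   <
    [1,3] NP\PP   >
      [1,2] "song" : (NP\PP)/(N/NP)
      [2,3] "chased" : N/NP
    [3,4] "in" : N\(NP\PP)

[0,1] S/N  lex  "often"
[1,2] (NP\PP)/(N/NP)  lex  "song"
[2,3] N/NP  lex  "chased"
[1,3] NP\PP  >  k=2
[3,4] N\(NP\PP)  lex  "in"
[1,4] N  <  k=3
[0,4] S  >  k=1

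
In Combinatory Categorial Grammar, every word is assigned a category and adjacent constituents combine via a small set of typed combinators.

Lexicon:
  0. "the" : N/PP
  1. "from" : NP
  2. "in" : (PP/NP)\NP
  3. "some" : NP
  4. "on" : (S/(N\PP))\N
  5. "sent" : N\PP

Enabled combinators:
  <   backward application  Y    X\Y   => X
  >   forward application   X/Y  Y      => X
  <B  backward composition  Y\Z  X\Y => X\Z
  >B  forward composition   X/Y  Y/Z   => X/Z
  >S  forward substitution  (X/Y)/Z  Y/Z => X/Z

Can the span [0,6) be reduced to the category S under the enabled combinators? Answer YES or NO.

YES

[0,6] S   >
  [0,5] S/(N\PP)   <
    [0,4] N   >
      [0,1] "the" : N/PP
      [1,4] PP   >
        [1,3] PP/NP   <
          [1,2] "from" : NP
          [2,3] "in" : (PP/NP)\NP
        [3,4] "some" : NP
    [4,5] "on" : (S/(N\PP))\N
  [5,6] "sent" : N\PP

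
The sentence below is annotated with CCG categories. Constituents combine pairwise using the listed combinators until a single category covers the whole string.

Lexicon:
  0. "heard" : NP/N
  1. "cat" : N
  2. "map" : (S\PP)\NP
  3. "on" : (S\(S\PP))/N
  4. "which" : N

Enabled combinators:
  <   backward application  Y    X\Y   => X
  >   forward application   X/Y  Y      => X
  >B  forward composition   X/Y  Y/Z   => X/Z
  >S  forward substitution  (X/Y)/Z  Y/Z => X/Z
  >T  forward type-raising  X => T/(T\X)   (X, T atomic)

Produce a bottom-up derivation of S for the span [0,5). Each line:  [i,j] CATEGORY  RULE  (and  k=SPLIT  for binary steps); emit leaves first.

[0,5] S   <
  [0,3] S\PP   <
    [0,2] NP   >
      [0,1] "heard" : NP/N
      [1,2] "cat" : N
    [2,3] "map" : (S\PP)\NP
  [3,5] S\(S\PP)   >
    [3,4] "on" : (S\(S\PP))/N
    [4,5] "which" : N

[0,1] NP/N  lex  "heard"
[1,2] N  lex  "cat"
[0,2] NP  >  k=1
[2,3] (S\PP)\NP  lex  "map"
[0,3] S\PP  <  k=2
[3,4] (S\(S\PP))/N  lex  "on"
[4,5] N  lex  "which"
[3,5] S\(S\PP)  >  k=4
[0,5] S  <  k=3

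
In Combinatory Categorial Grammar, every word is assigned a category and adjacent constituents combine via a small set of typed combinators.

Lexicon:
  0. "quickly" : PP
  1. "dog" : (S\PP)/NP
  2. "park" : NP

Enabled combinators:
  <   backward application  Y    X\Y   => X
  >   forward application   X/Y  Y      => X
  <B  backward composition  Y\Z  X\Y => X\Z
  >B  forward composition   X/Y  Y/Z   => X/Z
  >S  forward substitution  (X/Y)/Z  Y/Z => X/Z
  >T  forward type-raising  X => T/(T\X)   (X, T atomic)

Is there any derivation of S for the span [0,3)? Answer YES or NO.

[0,3] S   <
  [0,1] "quickly" : PP
  [1,3] S\PP   >
    [1,2] "dog" : (S\PP)/NP
    [2,3] "park" : NP

YES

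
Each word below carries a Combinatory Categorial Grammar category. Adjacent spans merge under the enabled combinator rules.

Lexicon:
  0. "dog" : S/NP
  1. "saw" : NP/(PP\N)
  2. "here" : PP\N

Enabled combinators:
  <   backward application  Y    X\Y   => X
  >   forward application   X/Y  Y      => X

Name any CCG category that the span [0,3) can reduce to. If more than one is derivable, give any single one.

S

[0,3] S   >
  [0,1] "dog" : S/NP
  [1,3] NP   >
    [1,2] "saw" : NP/(PP\N)
    [2,3] "here" : PP\N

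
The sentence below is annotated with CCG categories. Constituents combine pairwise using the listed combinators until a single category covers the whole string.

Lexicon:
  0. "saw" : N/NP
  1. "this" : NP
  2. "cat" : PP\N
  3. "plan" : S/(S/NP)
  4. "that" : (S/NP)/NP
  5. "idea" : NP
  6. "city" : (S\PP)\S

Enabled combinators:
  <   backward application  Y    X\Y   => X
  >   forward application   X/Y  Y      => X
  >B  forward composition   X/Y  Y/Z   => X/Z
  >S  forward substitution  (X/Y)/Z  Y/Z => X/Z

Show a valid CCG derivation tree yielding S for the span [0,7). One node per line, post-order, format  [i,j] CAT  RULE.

[0,7] S   <
  [0,3] PP   <
    [0,2] N   >
      [0,1] "saw" : N/NP
      [1,2] "this" : NP
    [2,3] "cat" : PP\N
  [3,7] S\PP   <
    [3,6] S   >
      [3,4] "plan" : S/(S/NP)
      [4,6] S/NP   >
        [4,5] "that" : (S/NP)/NP
        [5,6] "idea" : NP
    [6,7] "city" : (S\PP)\S

[0,1] N/NP  lex  "saw"
[1,2] NP  lex  "this"
[0,2] N  >  k=1
[2,3] PP\N  lex  "cat"
[0,3] PP  <  k=2
[3,4] S/(S/NP)  lex  "plan"
[4,5] (S/NP)/NP  lex  "that"
[5,6] NP  lex  "idea"
[4,6] S/NP  >  k=5
[3,6] S  >  k=4
[6,7] (S\PP)\S  lex  "city"
[3,7] S\PP  <  k=6
[0,7] S  <  k=3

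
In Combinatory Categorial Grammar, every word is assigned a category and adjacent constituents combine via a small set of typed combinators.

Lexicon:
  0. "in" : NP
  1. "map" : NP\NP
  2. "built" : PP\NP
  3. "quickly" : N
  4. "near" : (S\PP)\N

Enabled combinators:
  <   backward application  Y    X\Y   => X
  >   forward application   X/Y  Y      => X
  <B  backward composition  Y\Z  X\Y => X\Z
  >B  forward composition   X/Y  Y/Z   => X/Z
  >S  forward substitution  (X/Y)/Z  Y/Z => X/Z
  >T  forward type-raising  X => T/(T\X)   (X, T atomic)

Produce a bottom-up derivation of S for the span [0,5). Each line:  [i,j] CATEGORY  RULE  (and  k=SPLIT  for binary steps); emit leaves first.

[0,1] NP  lex  "in"
[1,2] NP\NP  lex  "map"
[2,3] PP\NP  lex  "built"
[1,3] PP\NP  <B  k=2
[3,4] N  lex  "quickly"
[4,5] (S\PP)\N  lex  "near"
[3,5] S\PP  <  k=4
[1,5] S\NP  <B  k=3
[0,5] S  <  k=1

[0,5] S   <
  [0,1] "in" : NP
  [1,5] S\NP   <B
    [1,3] PP\NP   <B
      [1,2] "map" : NP\NP
      [2,3] "built" : PP\NP
    [3,5] S\PP   <
      [3,4] "quickly" : N
      [4,5] "near" : (S\PP)\N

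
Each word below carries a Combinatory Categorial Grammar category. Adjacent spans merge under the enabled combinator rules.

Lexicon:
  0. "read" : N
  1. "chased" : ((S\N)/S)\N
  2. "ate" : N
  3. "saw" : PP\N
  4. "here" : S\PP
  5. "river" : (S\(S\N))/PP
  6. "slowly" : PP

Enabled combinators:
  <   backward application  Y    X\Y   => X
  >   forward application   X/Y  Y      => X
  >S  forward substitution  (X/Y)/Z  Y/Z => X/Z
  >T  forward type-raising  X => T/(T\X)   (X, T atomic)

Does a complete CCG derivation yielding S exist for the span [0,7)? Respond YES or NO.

[0,7] S   <
  [0,5] S\N   >
    [0,2] (S\N)/S   <
      [0,1] "read" : N
      [1,2] "chased" : ((S\N)/S)\N
    [2,5] S   <
      [2,4] PP   >
        [2,3] PP/(PP\N)   >T
          [2,3] "ate" : N
        [3,4] "saw" : PP\N
      [4,5] "here" : S\PP
  [5,7] S\(S\N)   >
    [5,6] "river" : (S\(S\N))/PP
    [6,7] "slowly" : PP

YES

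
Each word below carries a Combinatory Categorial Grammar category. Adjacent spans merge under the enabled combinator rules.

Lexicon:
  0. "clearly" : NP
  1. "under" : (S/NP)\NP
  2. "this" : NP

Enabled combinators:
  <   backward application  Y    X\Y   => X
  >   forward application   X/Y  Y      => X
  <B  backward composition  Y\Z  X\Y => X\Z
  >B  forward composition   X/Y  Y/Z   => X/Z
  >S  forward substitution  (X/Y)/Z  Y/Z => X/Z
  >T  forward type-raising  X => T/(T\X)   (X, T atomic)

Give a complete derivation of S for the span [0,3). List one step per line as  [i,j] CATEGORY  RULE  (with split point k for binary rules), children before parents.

[0,3] S   >
  [0,2] S/NP   <
    [0,1] "clearly" : NP
    [1,2] "under" : (S/NP)\NP
  [2,3] "this" : NP

[0,1] NP  lex  "clearly"
[1,2] (S/NP)\NP  lex  "under"
[0,2] S/NP  <  k=1
[2,3] NP  lex  "this"
[0,3] S  >  k=2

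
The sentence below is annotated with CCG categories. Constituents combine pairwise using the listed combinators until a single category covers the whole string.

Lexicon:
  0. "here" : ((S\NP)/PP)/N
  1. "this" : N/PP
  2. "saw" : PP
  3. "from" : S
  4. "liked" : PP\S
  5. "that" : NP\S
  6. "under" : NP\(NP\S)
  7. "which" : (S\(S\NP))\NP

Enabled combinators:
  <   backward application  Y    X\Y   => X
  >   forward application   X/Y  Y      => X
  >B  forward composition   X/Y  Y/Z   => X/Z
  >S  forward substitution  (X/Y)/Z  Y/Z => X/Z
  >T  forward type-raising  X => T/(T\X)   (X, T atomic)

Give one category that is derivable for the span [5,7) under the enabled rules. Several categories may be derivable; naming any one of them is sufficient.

NP

[0,8] S   <
  [0,5] S\NP   >
    [0,3] (S\NP)/PP   >
      [0,1] "here" : ((S\NP)/PP)/N
      [1,3] N   >
        [1,2] "this" : N/PP
        [2,3] "saw" : PP
    [3,5] PP   <
      [3,4] "from" : S
      [4,5] "liked" : PP\S
  [5,8] S\(S\NP)   <
    [5,7] NP   <
      [5,6] "that" : NP\S
      [6,7] "under" : NP\(NP\S)
    [7,8] "which" : (S\(S\NP))\NP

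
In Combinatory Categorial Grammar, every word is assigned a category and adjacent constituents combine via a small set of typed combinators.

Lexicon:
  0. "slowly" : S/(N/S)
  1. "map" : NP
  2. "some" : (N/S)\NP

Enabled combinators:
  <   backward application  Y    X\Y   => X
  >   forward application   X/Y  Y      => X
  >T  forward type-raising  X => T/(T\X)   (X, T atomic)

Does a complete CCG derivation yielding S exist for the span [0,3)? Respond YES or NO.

YES

[0,3] S   >
  [0,1] "slowly" : S/(N/S)
  [1,3] N/S   <
    [1,2] "map" : NP
    [2,3] "some" : (N/S)\NP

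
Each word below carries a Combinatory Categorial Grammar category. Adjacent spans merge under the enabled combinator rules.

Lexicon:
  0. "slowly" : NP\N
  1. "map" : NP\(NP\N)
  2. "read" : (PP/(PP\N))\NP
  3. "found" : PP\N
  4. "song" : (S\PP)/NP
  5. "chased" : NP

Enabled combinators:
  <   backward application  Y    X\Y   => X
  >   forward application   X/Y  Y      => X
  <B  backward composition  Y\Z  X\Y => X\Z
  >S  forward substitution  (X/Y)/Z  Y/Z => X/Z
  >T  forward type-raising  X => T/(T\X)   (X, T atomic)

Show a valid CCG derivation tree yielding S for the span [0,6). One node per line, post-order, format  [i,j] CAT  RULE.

[0,6] S   <
  [0,4] PP   >
    [0,3] PP/(PP\N)   <
      [0,2] NP   <
        [0,1] "slowly" : NP\N
        [1,2] "map" : NP\(NP\N)
      [2,3] "read" : (PP/(PP\N))\NP
    [3,4] "found" : PP\N
  [4,6] S\PP   >
    [4,5] "song" : (S\PP)/NP
    [5,6] "chased" : NP

[0,1] NP\N  lex  "slowly"
[1,2] NP\(NP\N)  lex  "map"
[0,2] NP  <  k=1
[2,3] (PP/(PP\N))\NP  lex  "read"
[0,3] PP/(PP\N)  <  k=2
[3,4] PP\N  lex  "found"
[0,4] PP  >  k=3
[4,5] (S\PP)/NP  lex  "song"
[5,6] NP  lex  "chased"
[4,6] S\PP  >  k=5
[0,6] S  <  k=4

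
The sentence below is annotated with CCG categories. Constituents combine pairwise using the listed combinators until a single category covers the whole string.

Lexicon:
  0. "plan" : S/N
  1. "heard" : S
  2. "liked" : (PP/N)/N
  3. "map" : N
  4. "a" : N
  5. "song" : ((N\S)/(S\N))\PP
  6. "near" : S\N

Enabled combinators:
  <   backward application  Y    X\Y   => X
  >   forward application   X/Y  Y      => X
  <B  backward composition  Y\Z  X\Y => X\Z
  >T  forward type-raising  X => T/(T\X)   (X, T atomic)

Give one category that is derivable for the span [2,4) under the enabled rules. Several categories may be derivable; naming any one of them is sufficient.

[0,7] S   >
  [0,1] "plan" : S/N
  [1,7] N   >
    [1,2] N/(N\S)   >T
      [1,2] "heard" : S
    [2,7] N\S   >
      [2,6] (N\S)/(S\N)   <
        [2,5] PP   >
          [2,4] PP/N   >
            [2,3] "liked" : (PP/N)/N
            [3,4] "map" : N
          [4,5] "a" : N
        [5,6] "song" : ((N\S)/(S\N))\PP
      [6,7] "near" : S\N

PP/N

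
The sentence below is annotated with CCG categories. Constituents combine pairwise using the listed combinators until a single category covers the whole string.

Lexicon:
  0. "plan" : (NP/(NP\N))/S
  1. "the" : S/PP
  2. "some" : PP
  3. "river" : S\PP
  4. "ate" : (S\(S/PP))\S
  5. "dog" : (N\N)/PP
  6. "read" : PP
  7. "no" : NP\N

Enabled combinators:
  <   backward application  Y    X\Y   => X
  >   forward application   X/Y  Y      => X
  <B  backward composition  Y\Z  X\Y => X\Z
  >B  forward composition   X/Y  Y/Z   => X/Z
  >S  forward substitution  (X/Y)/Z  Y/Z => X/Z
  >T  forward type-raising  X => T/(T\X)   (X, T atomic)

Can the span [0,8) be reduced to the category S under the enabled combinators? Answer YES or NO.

NO

(NP/(NP\N))/S S/PP PP S\PP (S\(S/PP))\S (N\N)/PP PP NP\N
CKY chart[0,8] = {N/(N\NP), NP, NP/(NP\NP), PP/(PP\NP), S/(S\NP)}; S ∉ chart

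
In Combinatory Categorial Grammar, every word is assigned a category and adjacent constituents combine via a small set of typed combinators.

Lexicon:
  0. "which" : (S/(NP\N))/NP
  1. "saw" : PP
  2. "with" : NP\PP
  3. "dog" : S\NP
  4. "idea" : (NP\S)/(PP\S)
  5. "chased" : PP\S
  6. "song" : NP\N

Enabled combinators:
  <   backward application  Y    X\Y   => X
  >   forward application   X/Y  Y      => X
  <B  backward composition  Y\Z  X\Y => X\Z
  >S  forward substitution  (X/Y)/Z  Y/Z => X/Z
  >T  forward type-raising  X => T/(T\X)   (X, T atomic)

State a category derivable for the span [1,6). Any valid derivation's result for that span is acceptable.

[0,7] S   >
  [0,6] S/(NP\N)   >
    [0,1] "which" : (S/(NP\N))/NP
    [1,6] NP   <
      [1,4] S   <
        [1,3] NP   <
          [1,2] "saw" : PP
          [2,3] "with" : NP\PP
        [3,4] "dog" : S\NP
      [4,6] NP\S   >
        [4,5] "idea" : (NP\S)/(PP\S)
        [5,6] "chased" : PP\S
  [6,7] "song" : NP\N

NP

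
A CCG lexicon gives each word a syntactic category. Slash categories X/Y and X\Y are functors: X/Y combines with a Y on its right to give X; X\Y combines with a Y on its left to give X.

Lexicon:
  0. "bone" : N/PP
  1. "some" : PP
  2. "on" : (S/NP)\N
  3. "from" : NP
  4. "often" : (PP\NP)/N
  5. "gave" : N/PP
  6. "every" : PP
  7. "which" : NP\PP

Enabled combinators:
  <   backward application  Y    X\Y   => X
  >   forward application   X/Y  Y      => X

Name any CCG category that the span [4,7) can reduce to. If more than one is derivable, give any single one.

[0,8] S   >
  [0,3] S/NP   <
    [0,2] N   >
      [0,1] "bone" : N/PP
      [1,2] "some" : PP
    [2,3] "on" : (S/NP)\N
  [3,8] NP   <
    [3,7] PP   <
      [3,4] "from" : NP
      [4,7] PP\NP   >
        [4,5] "often" : (PP\NP)/N
        [5,7] N   >
          [5,6] "gave" : N/PP
          [6,7] "every" : PP
    [7,8] "which" : NP\PP

PP\NP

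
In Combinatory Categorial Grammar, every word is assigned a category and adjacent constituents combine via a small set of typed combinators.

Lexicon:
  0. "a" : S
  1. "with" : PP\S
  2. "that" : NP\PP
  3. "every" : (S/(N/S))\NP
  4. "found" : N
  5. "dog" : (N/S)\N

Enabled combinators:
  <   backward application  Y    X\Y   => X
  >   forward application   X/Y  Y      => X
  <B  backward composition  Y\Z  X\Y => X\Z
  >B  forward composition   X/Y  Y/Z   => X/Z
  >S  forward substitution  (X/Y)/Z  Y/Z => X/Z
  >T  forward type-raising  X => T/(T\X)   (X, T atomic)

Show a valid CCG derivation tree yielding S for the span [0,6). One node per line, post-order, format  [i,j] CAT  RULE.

[0,1] S  lex  "a"
[1,2] PP\S  lex  "with"
[0,2] PP  <  k=1
[2,3] NP\PP  lex  "that"
[0,3] NP  <  k=2
[3,4] (S/(N/S))\NP  lex  "every"
[0,4] S/(N/S)  <  k=3
[4,5] N  lex  "found"
[5,6] (N/S)\N  lex  "dog"
[4,6] N/S  <  k=5
[0,6] S  >  k=4

[0,6] S   >
  [0,4] S/(N/S)   <
    [0,3] NP   <
      [0,2] PP   <
        [0,1] "a" : S
        [1,2] "with" : PP\S
      [2,3] "that" : NP\PP
    [3,4] "every" : (S/(N/S))\NP
  [4,6] N/S   <
    [4,5] "found" : N
    [5,6] "dog" : (N/S)\N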